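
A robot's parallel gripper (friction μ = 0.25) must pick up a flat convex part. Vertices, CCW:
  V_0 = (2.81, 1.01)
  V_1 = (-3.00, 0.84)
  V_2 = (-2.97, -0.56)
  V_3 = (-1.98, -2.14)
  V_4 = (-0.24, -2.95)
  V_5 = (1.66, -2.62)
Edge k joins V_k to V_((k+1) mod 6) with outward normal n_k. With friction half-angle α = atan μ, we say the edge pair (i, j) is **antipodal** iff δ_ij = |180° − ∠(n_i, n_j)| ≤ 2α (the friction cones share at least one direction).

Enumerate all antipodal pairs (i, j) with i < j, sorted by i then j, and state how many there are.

α = atan 0.25 = 14.04°;  2α = 28.07°
n_0 = (-0.0292, +0.9996)
n_1 = (-0.9998, -0.0214)
n_2 = (-0.8474, -0.5310)
n_3 = (-0.4220, -0.9066)
n_4 = (+0.1711, -0.9852)
n_5 = (+0.9533, -0.3020)
  (0,1): δ = 90.45°  ·
  (0,2): δ = 59.61°  ·
  (0,3): δ = 26.64°  ✓
  (0,4): δ = 8.18°  ✓
  (0,5): δ = 70.75°  ·
  (1,2): δ = 149.16°  ·
  (1,3): δ = 116.19°  ·
  (1,4): δ = 81.37°  ·
  (1,5): δ = 18.81°  ✓
  (2,3): δ = 147.03°  ·
  (2,4): δ = 112.22°  ·
  (2,5): δ = 49.65°  ·
  (3,4): δ = 145.18°  ·
  (3,5): δ = 82.62°  ·
  (4,5): δ = 117.43°  ·
antipodal pairs: 3

count = 3; pairs: (0,3), (0,4), (1,5)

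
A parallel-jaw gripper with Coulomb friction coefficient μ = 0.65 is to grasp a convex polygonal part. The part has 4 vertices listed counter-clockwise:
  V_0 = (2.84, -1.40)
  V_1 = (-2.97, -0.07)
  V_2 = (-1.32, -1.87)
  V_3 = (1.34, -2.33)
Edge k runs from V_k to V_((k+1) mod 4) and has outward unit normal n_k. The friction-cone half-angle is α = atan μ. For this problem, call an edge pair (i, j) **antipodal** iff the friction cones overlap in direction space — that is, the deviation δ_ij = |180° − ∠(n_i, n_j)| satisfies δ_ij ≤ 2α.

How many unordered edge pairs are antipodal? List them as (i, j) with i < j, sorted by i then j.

count = 3; pairs: (0,1), (0,2), (0,3)

α = atan 0.65 = 33.02°;  2α = 66.05°
n_0 = (+0.2231, +0.9748)
n_1 = (-0.7372, -0.6757)
n_2 = (-0.1704, -0.9854)
n_3 = (+0.5269, -0.8499)
  (0,1): δ = 34.60°  ✓
  (0,2): δ = 3.08°  ✓
  (0,3): δ = 44.69°  ✓
  (1,2): δ = 142.32°  ·
  (1,3): δ = 100.71°  ·
  (2,3): δ = 138.39°  ·
antipodal pairs: 3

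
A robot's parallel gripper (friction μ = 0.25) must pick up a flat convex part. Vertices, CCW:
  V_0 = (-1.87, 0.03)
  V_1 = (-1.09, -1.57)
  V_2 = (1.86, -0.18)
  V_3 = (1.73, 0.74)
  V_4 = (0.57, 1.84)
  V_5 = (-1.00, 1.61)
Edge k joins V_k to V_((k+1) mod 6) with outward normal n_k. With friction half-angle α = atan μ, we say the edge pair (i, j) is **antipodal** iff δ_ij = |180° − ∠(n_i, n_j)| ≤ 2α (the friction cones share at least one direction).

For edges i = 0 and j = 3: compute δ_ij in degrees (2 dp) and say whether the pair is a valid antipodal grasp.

α = atan 0.25 = 14.04°;  2α = 28.07°
edge 0: e_0 = (+0.78, -1.60);  n_0 = (-0.8989, -0.4382)
edge 3: e_3 = (-1.16, +1.10);  n_3 = (+0.6881, +0.7256)
∠(n_0, n_3) = 159.47°
δ = |180° − 159.47°| = 20.53°
20.53° ≤ 2α = 28.07°  →  valid

δ = 20.53°, valid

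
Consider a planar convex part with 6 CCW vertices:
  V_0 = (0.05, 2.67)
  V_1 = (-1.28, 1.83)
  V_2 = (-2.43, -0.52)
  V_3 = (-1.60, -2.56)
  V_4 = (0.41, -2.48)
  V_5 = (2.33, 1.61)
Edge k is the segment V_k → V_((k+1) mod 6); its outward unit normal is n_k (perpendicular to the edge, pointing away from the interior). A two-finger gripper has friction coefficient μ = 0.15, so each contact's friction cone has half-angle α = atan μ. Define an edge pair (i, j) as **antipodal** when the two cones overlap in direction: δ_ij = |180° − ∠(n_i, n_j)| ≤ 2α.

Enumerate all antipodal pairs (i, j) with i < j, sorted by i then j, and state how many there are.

count = 1; pairs: (1,4)

α = atan 0.15 = 8.53°;  2α = 17.06°
n_0 = (-0.5340, +0.8455)
n_1 = (-0.8982, +0.4396)
n_2 = (-0.9263, -0.3769)
n_3 = (+0.0398, -0.9992)
n_4 = (+0.9052, -0.4249)
n_5 = (+0.4216, +0.9068)
  (0,1): δ = 148.35°  ·
  (0,2): δ = 100.14°  ·
  (0,3): δ = 30.00°  ·
  (0,4): δ = 32.58°  ·
  (0,5): δ = 122.79°  ·
  (1,2): δ = 131.79°  ·
  (1,3): δ = 61.65°  ·
  (1,4): δ = 0.93°  ✓
  (1,5): δ = 91.14°  ·
  (2,3): δ = 109.86°  ·
  (2,4): δ = 47.29°  ·
  (2,5): δ = 42.93°  ·
  (3,4): δ = 117.43°  ·
  (3,5): δ = 27.21°  ·
  (4,5): δ = 89.79°  ·
antipodal pairs: 1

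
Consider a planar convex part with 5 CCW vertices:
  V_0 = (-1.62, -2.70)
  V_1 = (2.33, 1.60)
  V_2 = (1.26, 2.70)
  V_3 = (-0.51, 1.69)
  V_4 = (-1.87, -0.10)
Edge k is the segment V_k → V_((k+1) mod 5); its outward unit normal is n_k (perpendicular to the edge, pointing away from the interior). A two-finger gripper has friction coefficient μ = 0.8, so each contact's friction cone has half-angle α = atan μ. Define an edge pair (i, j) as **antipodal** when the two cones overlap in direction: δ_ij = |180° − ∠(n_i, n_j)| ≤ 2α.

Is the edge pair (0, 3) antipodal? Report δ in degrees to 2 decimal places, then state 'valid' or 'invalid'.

δ = 5.34°, valid

α = atan 0.8 = 38.66°;  2α = 77.32°
edge 0: e_0 = (+3.95, +4.30);  n_0 = (+0.7364, -0.6765)
edge 3: e_3 = (-1.36, -1.79);  n_3 = (-0.7962, +0.6050)
∠(n_0, n_3) = 174.66°
δ = |180° − 174.66°| = 5.34°
5.34° ≤ 2α = 77.32°  →  valid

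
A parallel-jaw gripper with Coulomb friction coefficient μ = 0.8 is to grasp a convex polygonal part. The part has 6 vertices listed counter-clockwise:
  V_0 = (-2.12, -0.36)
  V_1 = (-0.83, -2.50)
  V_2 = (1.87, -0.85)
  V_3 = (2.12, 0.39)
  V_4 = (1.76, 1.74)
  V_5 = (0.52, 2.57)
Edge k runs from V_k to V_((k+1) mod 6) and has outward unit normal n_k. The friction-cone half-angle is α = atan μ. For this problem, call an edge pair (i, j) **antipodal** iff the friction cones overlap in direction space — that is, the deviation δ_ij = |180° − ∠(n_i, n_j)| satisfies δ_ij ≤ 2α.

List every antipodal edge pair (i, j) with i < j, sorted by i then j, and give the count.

count = 7; pairs: (0,2), (0,3), (0,4), (1,4), (1,5), (2,5), (3,5)

α = atan 0.8 = 38.66°;  2α = 77.32°
n_0 = (-0.8564, -0.5163)
n_1 = (+0.5215, -0.8533)
n_2 = (+0.9803, -0.1976)
n_3 = (+0.9662, +0.2577)
n_4 = (+0.5562, +0.8310)
n_5 = (-0.7429, +0.6694)
  (0,1): δ = 89.65°  ·
  (0,2): δ = 42.48°  ✓
  (0,3): δ = 16.15°  ✓
  (0,4): δ = 25.12°  ✓
  (0,5): δ = 106.90°  ·
  (1,2): δ = 132.83°  ·
  (1,3): δ = 106.50°  ·
  (1,4): δ = 65.23°  ✓
  (1,5): δ = 16.55°  ✓
  (2,3): δ = 153.67°  ·
  (2,4): δ = 112.40°  ·
  (2,5): δ = 30.62°  ✓
  (3,4): δ = 138.73°  ·
  (3,5): δ = 56.95°  ✓
  (4,5): δ = 98.22°  ·
antipodal pairs: 7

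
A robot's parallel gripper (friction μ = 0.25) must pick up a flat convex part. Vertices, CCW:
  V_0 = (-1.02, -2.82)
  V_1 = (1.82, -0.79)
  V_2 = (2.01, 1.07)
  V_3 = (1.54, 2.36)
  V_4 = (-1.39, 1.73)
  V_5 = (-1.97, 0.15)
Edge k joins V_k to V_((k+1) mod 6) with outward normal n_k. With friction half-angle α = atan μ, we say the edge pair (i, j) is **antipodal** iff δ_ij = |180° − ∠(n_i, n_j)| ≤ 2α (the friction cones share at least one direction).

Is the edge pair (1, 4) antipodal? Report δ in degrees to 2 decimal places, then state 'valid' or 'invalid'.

δ = 14.33°, valid

α = atan 0.25 = 14.04°;  2α = 28.07°
edge 1: e_1 = (+0.19, +1.86);  n_1 = (+0.9948, -0.1016)
edge 4: e_4 = (-0.58, -1.58);  n_4 = (-0.9387, +0.3446)
∠(n_1, n_4) = 165.67°
δ = |180° − 165.67°| = 14.33°
14.33° ≤ 2α = 28.07°  →  valid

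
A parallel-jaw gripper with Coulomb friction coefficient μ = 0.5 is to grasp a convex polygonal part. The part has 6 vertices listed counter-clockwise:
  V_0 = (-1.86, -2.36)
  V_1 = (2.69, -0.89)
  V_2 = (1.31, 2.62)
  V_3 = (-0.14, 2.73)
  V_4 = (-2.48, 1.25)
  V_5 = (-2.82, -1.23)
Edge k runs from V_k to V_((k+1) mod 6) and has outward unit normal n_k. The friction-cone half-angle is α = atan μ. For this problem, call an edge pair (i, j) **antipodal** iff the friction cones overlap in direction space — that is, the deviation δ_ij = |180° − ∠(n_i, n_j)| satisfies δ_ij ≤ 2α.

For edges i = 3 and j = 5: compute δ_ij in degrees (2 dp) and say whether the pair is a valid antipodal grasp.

α = atan 0.5 = 26.57°;  2α = 53.13°
edge 3: e_3 = (-2.34, -1.48);  n_3 = (-0.5345, +0.8451)
edge 5: e_5 = (+0.96, -1.13);  n_5 = (-0.7621, -0.6475)
∠(n_3, n_5) = 98.04°
δ = |180° − 98.04°| = 81.96°
81.96° > 2α = 53.13°  →  invalid

δ = 81.96°, invalid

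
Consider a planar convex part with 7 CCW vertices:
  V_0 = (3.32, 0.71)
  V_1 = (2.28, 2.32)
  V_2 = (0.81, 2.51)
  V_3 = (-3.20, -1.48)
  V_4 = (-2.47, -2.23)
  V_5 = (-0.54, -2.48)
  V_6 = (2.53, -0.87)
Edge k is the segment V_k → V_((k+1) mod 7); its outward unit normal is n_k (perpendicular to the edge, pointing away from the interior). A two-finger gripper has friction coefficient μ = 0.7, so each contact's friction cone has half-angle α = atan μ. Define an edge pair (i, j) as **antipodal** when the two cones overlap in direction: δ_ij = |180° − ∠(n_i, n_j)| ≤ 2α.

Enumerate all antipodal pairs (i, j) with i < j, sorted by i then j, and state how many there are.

α = atan 0.7 = 34.99°;  2α = 69.98°
n_0 = (+0.8400, +0.5426)
n_1 = (+0.1282, +0.9918)
n_2 = (-0.7053, +0.7089)
n_3 = (-0.7166, -0.6975)
n_4 = (-0.1285, -0.9917)
n_5 = (+0.4644, -0.8856)
n_6 = (+0.8944, -0.4472)
  (0,1): δ = 130.23°  ·
  (0,2): δ = 78.00°  ·
  (0,3): δ = 11.36°  ✓
  (0,4): δ = 49.76°  ✓
  (0,5): δ = 84.81°  ·
  (0,6): δ = 120.57°  ·
  (1,2): δ = 127.78°  ·
  (1,3): δ = 38.41°  ✓
  (1,4): δ = 0.02°  ✓
  (1,5): δ = 35.04°  ✓
  (1,6): δ = 70.80°  ·
  (2,3): δ = 90.63°  ·
  (2,4): δ = 52.24°  ✓
  (2,5): δ = 17.18°  ✓
  (2,6): δ = 18.58°  ✓
  (3,4): δ = 141.61°  ·
  (3,5): δ = 106.55°  ·
  (3,6): δ = 70.79°  ·
  (4,5): δ = 144.95°  ·
  (4,6): δ = 109.18°  ·
  (5,6): δ = 144.24°  ·
antipodal pairs: 8

count = 8; pairs: (0,3), (0,4), (1,3), (1,4), (1,5), (2,4), (2,5), (2,6)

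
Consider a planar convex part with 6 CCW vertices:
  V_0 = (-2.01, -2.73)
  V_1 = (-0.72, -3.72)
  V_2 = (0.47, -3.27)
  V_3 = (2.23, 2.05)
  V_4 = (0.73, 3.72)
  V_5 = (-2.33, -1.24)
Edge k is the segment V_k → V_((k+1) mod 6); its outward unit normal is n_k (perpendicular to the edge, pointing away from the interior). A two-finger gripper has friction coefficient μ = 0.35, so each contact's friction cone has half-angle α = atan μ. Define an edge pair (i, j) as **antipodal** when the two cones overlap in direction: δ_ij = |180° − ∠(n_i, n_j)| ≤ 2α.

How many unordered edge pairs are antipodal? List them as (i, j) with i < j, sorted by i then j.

count = 5; pairs: (0,3), (1,4), (2,4), (2,5), (3,5)

α = atan 0.35 = 19.29°;  2α = 38.58°
n_0 = (-0.6088, -0.7933)
n_1 = (+0.3537, -0.9354)
n_2 = (+0.9494, -0.3141)
n_3 = (+0.7440, +0.6682)
n_4 = (-0.8511, +0.5251)
n_5 = (-0.9777, -0.2100)
  (0,1): δ = 121.78°  ·
  (0,2): δ = 70.80°  ·
  (0,3): δ = 10.57°  ✓
  (0,4): δ = 95.83°  ·
  (0,5): δ = 139.63°  ·
  (1,2): δ = 129.02°  ·
  (1,3): δ = 68.78°  ·
  (1,4): δ = 37.61°  ✓
  (1,5): δ = 81.41°  ·
  (2,3): δ = 119.76°  ·
  (2,4): δ = 13.37°  ✓
  (2,5): δ = 30.43°  ✓
  (3,4): δ = 73.60°  ·
  (3,5): δ = 29.81°  ✓
  (4,5): δ = 136.21°  ·
antipodal pairs: 5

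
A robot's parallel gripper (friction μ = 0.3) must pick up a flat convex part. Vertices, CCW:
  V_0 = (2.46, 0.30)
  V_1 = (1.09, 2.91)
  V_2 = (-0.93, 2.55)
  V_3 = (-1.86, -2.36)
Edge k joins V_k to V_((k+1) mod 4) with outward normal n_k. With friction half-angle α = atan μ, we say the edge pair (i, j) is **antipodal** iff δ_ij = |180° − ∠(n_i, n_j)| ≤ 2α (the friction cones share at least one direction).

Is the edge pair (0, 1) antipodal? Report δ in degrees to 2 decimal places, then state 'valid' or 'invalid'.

δ = 107.59°, invalid

α = atan 0.3 = 16.70°;  2α = 33.40°
edge 0: e_0 = (-1.37, +2.61);  n_0 = (+0.8854, +0.4648)
edge 1: e_1 = (-2.02, -0.36);  n_1 = (-0.1755, +0.9845)
∠(n_0, n_1) = 72.41°
δ = |180° − 72.41°| = 107.59°
107.59° > 2α = 33.40°  →  invalid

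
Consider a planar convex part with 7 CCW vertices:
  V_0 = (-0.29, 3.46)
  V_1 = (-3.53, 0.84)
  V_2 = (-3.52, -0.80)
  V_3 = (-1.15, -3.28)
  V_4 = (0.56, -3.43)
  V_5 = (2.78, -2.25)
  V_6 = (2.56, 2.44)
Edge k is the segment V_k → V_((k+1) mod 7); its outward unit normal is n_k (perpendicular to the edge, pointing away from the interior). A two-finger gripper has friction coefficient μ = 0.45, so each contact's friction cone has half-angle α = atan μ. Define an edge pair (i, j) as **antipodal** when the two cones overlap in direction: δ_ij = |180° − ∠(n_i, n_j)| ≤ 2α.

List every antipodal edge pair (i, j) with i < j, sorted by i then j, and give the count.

count = 7; pairs: (0,3), (0,4), (1,5), (2,5), (2,6), (3,6), (4,6)

α = atan 0.45 = 24.23°;  2α = 48.46°
n_0 = (-0.6288, +0.7776)
n_1 = (-1.0000, -0.0061)
n_2 = (-0.7230, -0.6909)
n_3 = (-0.0874, -0.9962)
n_4 = (+0.4693, -0.8830)
n_5 = (+0.9989, +0.0469)
n_6 = (+0.3370, +0.9415)
  (0,1): δ = 128.61°  ·
  (0,2): δ = 85.26°  ·
  (0,3): δ = 43.97°  ✓
  (0,4): δ = 10.97°  ✓
  (0,5): δ = 53.73°  ·
  (0,6): δ = 121.35°  ·
  (1,2): δ = 136.65°  ·
  (1,3): δ = 95.36°  ·
  (1,4): δ = 62.36°  ·
  (1,5): δ = 2.34°  ✓
  (1,6): δ = 69.96°  ·
  (2,3): δ = 138.71°  ·
  (2,4): δ = 105.71°  ·
  (2,5): δ = 41.02°  ✓
  (2,6): δ = 26.61°  ✓
  (3,4): δ = 146.99°  ·
  (3,5): δ = 82.30°  ·
  (3,6): δ = 14.68°  ✓
  (4,5): δ = 115.31°  ·
  (4,6): δ = 47.68°  ✓
  (5,6): δ = 112.38°  ·
antipodal pairs: 7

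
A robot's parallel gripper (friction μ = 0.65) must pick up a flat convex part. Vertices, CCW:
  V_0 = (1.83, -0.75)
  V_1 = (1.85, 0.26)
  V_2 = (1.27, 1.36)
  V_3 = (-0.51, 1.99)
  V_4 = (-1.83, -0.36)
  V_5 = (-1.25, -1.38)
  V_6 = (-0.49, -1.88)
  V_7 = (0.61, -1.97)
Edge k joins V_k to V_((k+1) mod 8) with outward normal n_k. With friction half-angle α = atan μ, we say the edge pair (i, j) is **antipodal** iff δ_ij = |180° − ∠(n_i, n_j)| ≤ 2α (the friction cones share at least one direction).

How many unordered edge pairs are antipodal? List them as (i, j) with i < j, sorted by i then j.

α = atan 0.65 = 33.02°;  2α = 66.05°
n_0 = (+0.9998, -0.0198)
n_1 = (+0.8846, +0.4664)
n_2 = (+0.3337, +0.9427)
n_3 = (-0.8719, +0.4897)
n_4 = (-0.8693, -0.4943)
n_5 = (-0.5496, -0.8354)
n_6 = (-0.0815, -0.9967)
n_7 = (+0.7071, -0.7071)
  (0,1): δ = 151.06°  ·
  (0,2): δ = 108.36°  ·
  (0,3): δ = 28.19°  ✓
  (0,4): δ = 30.76°  ✓
  (0,5): δ = 57.79°  ✓
  (0,6): δ = 86.46°  ·
  (0,7): δ = 136.13°  ·
  (1,2): δ = 137.29°  ·
  (1,3): δ = 57.12°  ✓
  (1,4): δ = 1.82°  ✓
  (1,5): δ = 28.86°  ✓
  (1,6): δ = 57.52°  ✓
  (1,7): δ = 107.20°  ·
  (2,3): δ = 99.83°  ·
  (2,4): δ = 40.89°  ✓
  (2,5): δ = 13.85°  ✓
  (2,6): δ = 14.81°  ✓
  (2,7): δ = 64.49°  ✓
  (3,4): δ = 121.05°  ·
  (3,5): δ = 94.02°  ·
  (3,6): δ = 65.35°  ✓
  (3,7): δ = 15.68°  ✓
  (4,5): δ = 152.96°  ·
  (4,6): δ = 124.30°  ·
  (4,7): δ = 74.62°  ·
  (5,6): δ = 151.34°  ·
  (5,7): δ = 101.66°  ·
  (6,7): δ = 130.32°  ·
antipodal pairs: 13

count = 13; pairs: (0,3), (0,4), (0,5), (1,3), (1,4), (1,5), (1,6), (2,4), (2,5), (2,6), (2,7), (3,6), (3,7)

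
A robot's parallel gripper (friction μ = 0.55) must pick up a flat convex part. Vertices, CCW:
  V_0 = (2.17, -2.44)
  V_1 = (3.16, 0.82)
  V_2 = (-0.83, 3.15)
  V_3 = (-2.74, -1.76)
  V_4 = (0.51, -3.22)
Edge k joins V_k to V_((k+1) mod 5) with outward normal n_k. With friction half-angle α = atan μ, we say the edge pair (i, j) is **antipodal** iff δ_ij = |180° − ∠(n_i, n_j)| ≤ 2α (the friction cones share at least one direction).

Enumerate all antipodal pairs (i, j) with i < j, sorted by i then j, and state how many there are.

α = atan 0.55 = 28.81°;  2α = 57.62°
n_0 = (+0.9569, -0.2906)
n_1 = (+0.5043, +0.8635)
n_2 = (-0.9320, +0.3625)
n_3 = (-0.4098, -0.9122)
n_4 = (+0.4253, -0.9051)
  (0,1): δ = 103.39°  ·
  (0,2): δ = 4.36°  ✓
  (0,3): δ = 82.70°  ·
  (0,4): δ = 132.06°  ·
  (1,2): δ = 80.97°  ·
  (1,3): δ = 6.09°  ✓
  (1,4): δ = 55.45°  ✓
  (2,3): δ = 92.93°  ·
  (2,4): δ = 43.58°  ✓
  (3,4): δ = 130.64°  ·
antipodal pairs: 4

count = 4; pairs: (0,2), (1,3), (1,4), (2,4)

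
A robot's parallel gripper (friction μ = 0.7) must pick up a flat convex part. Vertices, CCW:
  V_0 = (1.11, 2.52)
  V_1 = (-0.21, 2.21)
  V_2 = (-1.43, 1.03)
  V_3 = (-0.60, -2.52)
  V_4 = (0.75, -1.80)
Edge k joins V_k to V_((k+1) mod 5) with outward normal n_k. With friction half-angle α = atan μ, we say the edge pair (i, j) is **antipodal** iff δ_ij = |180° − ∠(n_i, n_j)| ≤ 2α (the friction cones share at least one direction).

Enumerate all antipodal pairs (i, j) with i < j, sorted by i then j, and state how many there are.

count = 4; pairs: (0,3), (1,3), (1,4), (2,4)

α = atan 0.7 = 34.99°;  2α = 69.98°
n_0 = (-0.2286, +0.9735)
n_1 = (-0.6952, +0.7188)
n_2 = (-0.9737, -0.2277)
n_3 = (+0.4706, -0.8824)
n_4 = (+0.9965, -0.0830)
  (0,1): δ = 149.17°  ·
  (0,2): δ = 90.06°  ·
  (0,3): δ = 14.86°  ✓
  (0,4): δ = 72.02°  ·
  (1,2): δ = 120.89°  ·
  (1,3): δ = 15.97°  ✓
  (1,4): δ = 41.19°  ✓
  (2,3): δ = 75.09°  ·
  (2,4): δ = 17.92°  ✓
  (3,4): δ = 122.84°  ·
antipodal pairs: 4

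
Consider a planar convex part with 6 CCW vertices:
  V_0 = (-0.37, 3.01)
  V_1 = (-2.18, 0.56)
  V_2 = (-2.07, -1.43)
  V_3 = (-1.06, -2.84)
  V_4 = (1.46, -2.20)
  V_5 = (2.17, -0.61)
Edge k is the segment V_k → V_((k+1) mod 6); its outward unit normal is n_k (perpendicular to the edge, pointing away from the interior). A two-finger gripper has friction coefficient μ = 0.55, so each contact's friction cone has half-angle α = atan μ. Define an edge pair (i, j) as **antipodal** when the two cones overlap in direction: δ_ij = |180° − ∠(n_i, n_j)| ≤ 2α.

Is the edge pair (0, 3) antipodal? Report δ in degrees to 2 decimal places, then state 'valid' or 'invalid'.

δ = 39.29°, valid

α = atan 0.55 = 28.81°;  2α = 57.62°
edge 0: e_0 = (-1.81, -2.45);  n_0 = (-0.8043, +0.5942)
edge 3: e_3 = (+2.52, +0.64);  n_3 = (+0.2462, -0.9692)
∠(n_0, n_3) = 140.71°
δ = |180° − 140.71°| = 39.29°
39.29° ≤ 2α = 57.62°  →  valid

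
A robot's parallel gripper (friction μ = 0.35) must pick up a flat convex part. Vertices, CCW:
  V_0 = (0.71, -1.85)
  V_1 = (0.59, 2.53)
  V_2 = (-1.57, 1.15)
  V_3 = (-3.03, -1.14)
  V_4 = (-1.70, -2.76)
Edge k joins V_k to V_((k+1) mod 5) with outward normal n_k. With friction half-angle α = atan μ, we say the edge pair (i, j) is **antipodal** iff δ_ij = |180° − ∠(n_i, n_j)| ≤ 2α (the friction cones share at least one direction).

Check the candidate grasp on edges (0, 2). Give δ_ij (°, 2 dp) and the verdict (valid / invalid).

α = atan 0.35 = 19.29°;  2α = 38.58°
edge 0: e_0 = (-0.12, +4.38);  n_0 = (+0.9996, +0.0274)
edge 2: e_2 = (-1.46, -2.29);  n_2 = (-0.8432, +0.5376)
∠(n_0, n_2) = 145.91°
δ = |180° − 145.91°| = 34.09°
34.09° ≤ 2α = 38.58°  →  valid

δ = 34.09°, valid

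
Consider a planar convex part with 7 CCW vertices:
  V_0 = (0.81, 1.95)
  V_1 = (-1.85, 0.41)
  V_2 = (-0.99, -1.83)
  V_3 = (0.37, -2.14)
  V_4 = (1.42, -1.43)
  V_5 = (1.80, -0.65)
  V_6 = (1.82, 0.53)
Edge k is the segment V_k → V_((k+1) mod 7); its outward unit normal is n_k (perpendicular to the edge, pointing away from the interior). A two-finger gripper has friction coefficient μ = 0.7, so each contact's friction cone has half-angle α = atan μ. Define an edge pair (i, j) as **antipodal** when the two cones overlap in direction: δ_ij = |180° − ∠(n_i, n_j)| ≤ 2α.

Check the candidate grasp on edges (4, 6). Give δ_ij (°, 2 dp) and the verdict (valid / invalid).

α = atan 0.7 = 34.99°;  2α = 69.98°
edge 4: e_4 = (+0.38, +0.78);  n_4 = (+0.8990, -0.4380)
edge 6: e_6 = (-1.01, +1.42);  n_6 = (+0.8149, +0.5796)
∠(n_4, n_6) = 61.40°
δ = |180° − 61.40°| = 118.60°
118.60° > 2α = 69.98°  →  invalid

δ = 118.60°, invalid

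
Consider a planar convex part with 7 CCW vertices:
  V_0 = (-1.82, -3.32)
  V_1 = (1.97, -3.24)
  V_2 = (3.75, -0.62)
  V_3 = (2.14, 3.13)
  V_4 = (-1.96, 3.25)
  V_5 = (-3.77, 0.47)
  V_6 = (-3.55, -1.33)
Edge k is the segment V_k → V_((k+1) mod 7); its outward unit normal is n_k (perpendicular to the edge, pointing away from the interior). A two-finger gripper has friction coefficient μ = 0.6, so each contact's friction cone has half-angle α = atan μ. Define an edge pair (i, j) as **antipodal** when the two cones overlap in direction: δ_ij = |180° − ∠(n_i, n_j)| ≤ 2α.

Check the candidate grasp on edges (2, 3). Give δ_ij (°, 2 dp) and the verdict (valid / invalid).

α = atan 0.6 = 30.96°;  2α = 61.93°
edge 2: e_2 = (-1.61, +3.75);  n_2 = (+0.9189, +0.3945)
edge 3: e_3 = (-4.10, +0.12);  n_3 = (+0.0293, +0.9996)
∠(n_2, n_3) = 65.09°
δ = |180° − 65.09°| = 114.91°
114.91° > 2α = 61.93°  →  invalid

δ = 114.91°, invalid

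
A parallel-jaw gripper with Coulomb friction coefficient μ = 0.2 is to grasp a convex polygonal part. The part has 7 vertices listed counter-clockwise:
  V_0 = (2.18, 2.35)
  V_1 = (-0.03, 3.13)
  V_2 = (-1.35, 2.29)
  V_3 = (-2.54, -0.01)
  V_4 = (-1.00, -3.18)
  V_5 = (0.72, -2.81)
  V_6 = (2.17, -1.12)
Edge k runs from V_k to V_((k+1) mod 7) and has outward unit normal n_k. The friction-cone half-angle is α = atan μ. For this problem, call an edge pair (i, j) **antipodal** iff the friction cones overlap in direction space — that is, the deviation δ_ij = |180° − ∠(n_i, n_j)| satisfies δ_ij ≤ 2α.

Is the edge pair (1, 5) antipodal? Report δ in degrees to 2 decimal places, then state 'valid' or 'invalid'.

α = atan 0.2 = 11.31°;  2α = 22.62°
edge 1: e_1 = (-1.32, -0.84);  n_1 = (-0.5369, +0.8437)
edge 5: e_5 = (+1.45, +1.69);  n_5 = (+0.7589, -0.6512)
∠(n_1, n_5) = 163.10°
δ = |180° − 163.10°| = 16.90°
16.90° ≤ 2α = 22.62°  →  valid

δ = 16.90°, valid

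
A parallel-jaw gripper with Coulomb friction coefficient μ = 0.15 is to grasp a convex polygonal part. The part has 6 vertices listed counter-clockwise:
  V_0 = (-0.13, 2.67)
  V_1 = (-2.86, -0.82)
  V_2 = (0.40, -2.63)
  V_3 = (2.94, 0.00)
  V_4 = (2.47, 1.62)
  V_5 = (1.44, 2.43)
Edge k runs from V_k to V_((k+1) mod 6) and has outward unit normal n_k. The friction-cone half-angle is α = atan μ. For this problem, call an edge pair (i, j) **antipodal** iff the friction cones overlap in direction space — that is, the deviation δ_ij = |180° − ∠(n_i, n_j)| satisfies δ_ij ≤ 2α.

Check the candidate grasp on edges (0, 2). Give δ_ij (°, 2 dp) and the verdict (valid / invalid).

α = atan 0.15 = 8.53°;  2α = 17.06°
edge 0: e_0 = (-2.73, -3.49);  n_0 = (-0.7876, +0.6161)
edge 2: e_2 = (+2.54, +2.63);  n_2 = (+0.7193, -0.6947)
∠(n_0, n_2) = 174.03°
δ = |180° − 174.03°| = 5.97°
5.97° ≤ 2α = 17.06°  →  valid

δ = 5.97°, valid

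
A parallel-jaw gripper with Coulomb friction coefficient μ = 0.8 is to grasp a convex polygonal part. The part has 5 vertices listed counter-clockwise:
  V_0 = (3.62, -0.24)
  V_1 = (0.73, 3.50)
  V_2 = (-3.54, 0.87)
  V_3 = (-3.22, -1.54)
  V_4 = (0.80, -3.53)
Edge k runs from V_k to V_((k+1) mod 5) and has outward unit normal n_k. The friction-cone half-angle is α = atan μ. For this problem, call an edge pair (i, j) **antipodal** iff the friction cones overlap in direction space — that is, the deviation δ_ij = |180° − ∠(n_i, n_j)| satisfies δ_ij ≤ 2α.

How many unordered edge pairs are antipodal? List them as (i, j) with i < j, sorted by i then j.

α = atan 0.8 = 38.66°;  2α = 77.32°
n_0 = (+0.7913, +0.6114)
n_1 = (-0.5244, +0.8515)
n_2 = (-0.9913, -0.1316)
n_3 = (-0.4436, -0.8962)
n_4 = (+0.7593, -0.6508)
  (0,1): δ = 96.06°  ·
  (0,2): δ = 30.13°  ✓
  (0,3): δ = 25.97°  ✓
  (0,4): δ = 101.70°  ·
  (1,2): δ = 114.07°  ·
  (1,3): δ = 57.97°  ✓
  (1,4): δ = 17.77°  ✓
  (2,3): δ = 123.90°  ·
  (2,4): δ = 48.16°  ✓
  (3,4): δ = 104.26°  ·
antipodal pairs: 5

count = 5; pairs: (0,2), (0,3), (1,3), (1,4), (2,4)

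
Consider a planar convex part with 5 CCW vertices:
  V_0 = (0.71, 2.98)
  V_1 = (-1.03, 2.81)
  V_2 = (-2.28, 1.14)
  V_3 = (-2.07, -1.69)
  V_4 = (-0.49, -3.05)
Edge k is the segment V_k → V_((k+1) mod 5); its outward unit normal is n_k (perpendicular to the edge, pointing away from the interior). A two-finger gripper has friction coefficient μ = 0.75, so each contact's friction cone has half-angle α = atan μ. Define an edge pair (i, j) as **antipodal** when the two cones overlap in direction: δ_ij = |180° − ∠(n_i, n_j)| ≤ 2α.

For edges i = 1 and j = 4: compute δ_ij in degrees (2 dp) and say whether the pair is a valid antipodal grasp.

α = atan 0.75 = 36.87°;  2α = 73.74°
edge 1: e_1 = (-1.25, -1.67);  n_1 = (-0.8006, +0.5992)
edge 4: e_4 = (+1.20, +6.03);  n_4 = (+0.9808, -0.1952)
∠(n_1, n_4) = 154.44°
δ = |180° − 154.44°| = 25.56°
25.56° ≤ 2α = 73.74°  →  valid

δ = 25.56°, valid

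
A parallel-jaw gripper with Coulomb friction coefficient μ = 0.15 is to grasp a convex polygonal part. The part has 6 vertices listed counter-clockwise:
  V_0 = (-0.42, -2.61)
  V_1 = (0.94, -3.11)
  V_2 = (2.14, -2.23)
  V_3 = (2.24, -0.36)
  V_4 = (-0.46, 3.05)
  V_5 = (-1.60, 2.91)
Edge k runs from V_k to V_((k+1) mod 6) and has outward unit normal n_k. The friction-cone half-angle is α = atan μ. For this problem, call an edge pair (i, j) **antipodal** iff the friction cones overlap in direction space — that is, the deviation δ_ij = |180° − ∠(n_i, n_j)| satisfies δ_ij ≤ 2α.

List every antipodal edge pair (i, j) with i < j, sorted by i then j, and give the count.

count = 1; pairs: (2,5)

α = atan 0.15 = 8.53°;  2α = 17.06°
n_0 = (-0.3451, -0.9386)
n_1 = (+0.5914, -0.8064)
n_2 = (+0.9986, -0.0534)
n_3 = (+0.7840, +0.6208)
n_4 = (-0.1219, +0.9925)
n_5 = (-0.9779, -0.2090)
  (0,1): δ = 123.56°  ·
  (0,2): δ = 72.88°  ·
  (0,3): δ = 31.44°  ·
  (0,4): δ = 27.19°  ·
  (0,5): δ = 122.25°  ·
  (1,2): δ = 129.31°  ·
  (1,3): δ = 87.88°  ·
  (1,4): δ = 29.25°  ·
  (1,5): δ = 65.81°  ·
  (2,3): δ = 138.57°  ·
  (2,4): δ = 79.94°  ·
  (2,5): δ = 15.13°  ✓
  (3,4): δ = 121.37°  ·
  (3,5): δ = 26.31°  ·
  (4,5): δ = 84.93°  ·
antipodal pairs: 1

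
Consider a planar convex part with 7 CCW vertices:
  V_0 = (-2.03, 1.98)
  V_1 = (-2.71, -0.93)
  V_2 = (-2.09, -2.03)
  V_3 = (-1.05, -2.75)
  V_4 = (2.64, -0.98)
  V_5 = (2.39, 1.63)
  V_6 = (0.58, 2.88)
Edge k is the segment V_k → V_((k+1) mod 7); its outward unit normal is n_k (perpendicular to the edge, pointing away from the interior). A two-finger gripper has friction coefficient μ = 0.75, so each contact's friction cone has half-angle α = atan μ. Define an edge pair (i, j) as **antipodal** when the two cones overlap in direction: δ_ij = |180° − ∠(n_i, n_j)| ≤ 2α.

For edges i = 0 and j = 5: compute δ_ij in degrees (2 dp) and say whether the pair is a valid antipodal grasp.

α = atan 0.75 = 36.87°;  2α = 73.74°
edge 0: e_0 = (-0.68, -2.91);  n_0 = (-0.9738, +0.2275)
edge 5: e_5 = (-1.81, +1.25);  n_5 = (+0.5683, +0.8228)
∠(n_0, n_5) = 111.48°
δ = |180° − 111.48°| = 68.52°
68.52° ≤ 2α = 73.74°  →  valid

δ = 68.52°, valid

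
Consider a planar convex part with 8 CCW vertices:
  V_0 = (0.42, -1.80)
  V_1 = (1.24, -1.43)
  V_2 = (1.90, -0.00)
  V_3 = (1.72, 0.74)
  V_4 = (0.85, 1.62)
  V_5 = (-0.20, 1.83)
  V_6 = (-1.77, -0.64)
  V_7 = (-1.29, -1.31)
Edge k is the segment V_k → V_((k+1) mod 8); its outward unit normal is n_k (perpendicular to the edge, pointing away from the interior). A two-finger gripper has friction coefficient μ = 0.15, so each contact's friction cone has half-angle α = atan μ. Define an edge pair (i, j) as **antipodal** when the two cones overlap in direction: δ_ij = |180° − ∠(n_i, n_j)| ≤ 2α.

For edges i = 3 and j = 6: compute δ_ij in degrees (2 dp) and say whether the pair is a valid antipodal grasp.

δ = 9.05°, valid

α = atan 0.15 = 8.53°;  2α = 17.06°
edge 3: e_3 = (-0.87, +0.88);  n_3 = (+0.7111, +0.7031)
edge 6: e_6 = (+0.48, -0.67);  n_6 = (-0.8129, -0.5824)
∠(n_3, n_6) = 170.95°
δ = |180° − 170.95°| = 9.05°
9.05° ≤ 2α = 17.06°  →  valid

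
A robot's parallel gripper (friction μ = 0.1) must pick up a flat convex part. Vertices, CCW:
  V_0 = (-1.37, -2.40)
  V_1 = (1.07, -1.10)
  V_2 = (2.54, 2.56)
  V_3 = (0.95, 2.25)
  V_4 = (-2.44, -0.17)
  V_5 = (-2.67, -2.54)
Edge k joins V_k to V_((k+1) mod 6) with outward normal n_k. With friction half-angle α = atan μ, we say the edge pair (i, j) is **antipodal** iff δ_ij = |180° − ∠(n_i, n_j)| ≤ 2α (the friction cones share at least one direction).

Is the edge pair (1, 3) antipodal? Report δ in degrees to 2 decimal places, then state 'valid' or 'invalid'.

δ = 32.60°, invalid

α = atan 0.1 = 5.71°;  2α = 11.42°
edge 1: e_1 = (+1.47, +3.66);  n_1 = (+0.9280, -0.3727)
edge 3: e_3 = (-3.39, -2.42);  n_3 = (-0.5810, +0.8139)
∠(n_1, n_3) = 147.40°
δ = |180° − 147.40°| = 32.60°
32.60° > 2α = 11.42°  →  invalid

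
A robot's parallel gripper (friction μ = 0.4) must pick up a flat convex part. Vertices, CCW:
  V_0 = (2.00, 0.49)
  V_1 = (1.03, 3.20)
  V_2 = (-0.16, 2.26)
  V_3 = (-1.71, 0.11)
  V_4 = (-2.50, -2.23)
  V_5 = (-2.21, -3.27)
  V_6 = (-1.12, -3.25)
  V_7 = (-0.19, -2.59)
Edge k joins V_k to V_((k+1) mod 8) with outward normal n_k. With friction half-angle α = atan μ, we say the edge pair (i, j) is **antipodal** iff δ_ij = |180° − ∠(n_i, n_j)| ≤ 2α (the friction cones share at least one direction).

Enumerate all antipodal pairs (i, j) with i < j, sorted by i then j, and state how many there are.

α = atan 0.4 = 21.80°;  2α = 43.60°
n_0 = (+0.9415, +0.3370)
n_1 = (-0.6199, +0.7847)
n_2 = (-0.8112, +0.5848)
n_3 = (-0.9475, +0.3199)
n_4 = (-0.9633, -0.2686)
n_5 = (+0.0183, -0.9998)
n_6 = (+0.5787, -0.8155)
n_7 = (+0.8150, -0.5795)
  (0,1): δ = 71.39°  ·
  (0,2): δ = 55.48°  ·
  (0,3): δ = 38.35°  ✓
  (0,4): δ = 4.11°  ✓
  (0,5): δ = 71.36°  ·
  (0,6): δ = 105.67°  ·
  (0,7): δ = 124.89°  ·
  (1,2): δ = 164.09°  ·
  (1,3): δ = 146.96°  ·
  (1,4): δ = 112.72°  ·
  (1,5): δ = 37.25°  ✓
  (1,6): δ = 2.94°  ✓
  (1,7): δ = 16.28°  ✓
  (2,3): δ = 162.87°  ·
  (2,4): δ = 128.63°  ·
  (2,5): δ = 53.16°  ·
  (2,6): δ = 18.85°  ✓
  (2,7): δ = 0.37°  ✓
  (3,4): δ = 145.76°  ·
  (3,5): δ = 70.29°  ·
  (3,6): δ = 35.98°  ✓
  (3,7): δ = 16.76°  ✓
  (4,5): δ = 104.53°  ·
  (4,6): δ = 70.22°  ·
  (4,7): δ = 51.00°  ·
  (5,6): δ = 145.69°  ·
  (5,7): δ = 126.47°  ·
  (6,7): δ = 160.78°  ·
antipodal pairs: 9

count = 9; pairs: (0,3), (0,4), (1,5), (1,6), (1,7), (2,6), (2,7), (3,6), (3,7)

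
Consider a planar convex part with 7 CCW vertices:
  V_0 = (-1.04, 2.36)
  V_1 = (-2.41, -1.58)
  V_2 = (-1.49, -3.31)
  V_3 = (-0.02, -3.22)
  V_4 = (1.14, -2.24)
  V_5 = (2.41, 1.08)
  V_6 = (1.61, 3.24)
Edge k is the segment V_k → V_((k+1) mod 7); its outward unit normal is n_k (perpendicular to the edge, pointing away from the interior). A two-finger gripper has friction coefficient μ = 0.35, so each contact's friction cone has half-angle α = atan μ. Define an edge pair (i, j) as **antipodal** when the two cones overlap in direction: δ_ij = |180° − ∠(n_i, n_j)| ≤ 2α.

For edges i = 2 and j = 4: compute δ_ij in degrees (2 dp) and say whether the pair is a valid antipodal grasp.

δ = 114.44°, invalid

α = atan 0.35 = 19.29°;  2α = 38.58°
edge 2: e_2 = (+1.47, +0.09);  n_2 = (+0.0611, -0.9981)
edge 4: e_4 = (+1.27, +3.32);  n_4 = (+0.9340, -0.3573)
∠(n_2, n_4) = 65.56°
δ = |180° − 65.56°| = 114.44°
114.44° > 2α = 38.58°  →  invalid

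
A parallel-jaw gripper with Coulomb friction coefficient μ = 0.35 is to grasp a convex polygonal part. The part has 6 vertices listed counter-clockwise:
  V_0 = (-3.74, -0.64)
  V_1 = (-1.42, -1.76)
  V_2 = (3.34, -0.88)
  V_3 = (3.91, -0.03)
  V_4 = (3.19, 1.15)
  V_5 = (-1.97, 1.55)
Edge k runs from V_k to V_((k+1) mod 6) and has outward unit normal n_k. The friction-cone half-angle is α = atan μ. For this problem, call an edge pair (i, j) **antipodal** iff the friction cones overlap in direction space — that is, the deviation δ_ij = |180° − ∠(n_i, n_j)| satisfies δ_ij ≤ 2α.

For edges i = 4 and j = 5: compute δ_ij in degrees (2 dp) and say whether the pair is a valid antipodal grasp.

δ = 124.51°, invalid

α = atan 0.35 = 19.29°;  2α = 38.58°
edge 4: e_4 = (-5.16, +0.40);  n_4 = (+0.0773, +0.9970)
edge 5: e_5 = (-1.77, -2.19);  n_5 = (-0.7777, +0.6286)
∠(n_4, n_5) = 55.49°
δ = |180° − 55.49°| = 124.51°
124.51° > 2α = 38.58°  →  invalid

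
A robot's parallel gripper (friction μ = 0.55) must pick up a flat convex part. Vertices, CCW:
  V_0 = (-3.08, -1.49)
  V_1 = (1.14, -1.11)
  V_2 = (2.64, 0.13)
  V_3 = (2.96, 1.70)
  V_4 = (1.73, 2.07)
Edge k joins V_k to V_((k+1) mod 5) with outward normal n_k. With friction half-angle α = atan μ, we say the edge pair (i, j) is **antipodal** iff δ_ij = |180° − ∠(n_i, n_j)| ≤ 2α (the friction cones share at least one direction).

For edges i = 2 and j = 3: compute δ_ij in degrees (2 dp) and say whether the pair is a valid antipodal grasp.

δ = 95.22°, invalid

α = atan 0.55 = 28.81°;  2α = 57.62°
edge 2: e_2 = (+0.32, +1.57);  n_2 = (+0.9799, -0.1997)
edge 3: e_3 = (-1.23, +0.37);  n_3 = (+0.2881, +0.9576)
∠(n_2, n_3) = 84.78°
δ = |180° − 84.78°| = 95.22°
95.22° > 2α = 57.62°  →  invalid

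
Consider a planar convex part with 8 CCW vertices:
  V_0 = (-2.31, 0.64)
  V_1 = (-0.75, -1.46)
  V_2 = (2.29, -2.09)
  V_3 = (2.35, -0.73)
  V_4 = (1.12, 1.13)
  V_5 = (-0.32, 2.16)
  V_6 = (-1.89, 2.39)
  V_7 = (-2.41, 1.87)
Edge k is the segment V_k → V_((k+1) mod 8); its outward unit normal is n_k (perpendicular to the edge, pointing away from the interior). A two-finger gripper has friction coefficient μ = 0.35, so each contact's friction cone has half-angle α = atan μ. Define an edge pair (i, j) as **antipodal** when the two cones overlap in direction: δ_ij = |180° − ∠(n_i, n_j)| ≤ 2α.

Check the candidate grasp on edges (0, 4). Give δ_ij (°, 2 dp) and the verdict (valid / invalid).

α = atan 0.35 = 19.29°;  2α = 38.58°
edge 0: e_0 = (+1.56, -2.10);  n_0 = (-0.8027, -0.5963)
edge 4: e_4 = (-1.44, +1.03);  n_4 = (+0.5818, +0.8134)
∠(n_0, n_4) = 162.18°
δ = |180° − 162.18°| = 17.82°
17.82° ≤ 2α = 38.58°  →  valid

δ = 17.82°, valid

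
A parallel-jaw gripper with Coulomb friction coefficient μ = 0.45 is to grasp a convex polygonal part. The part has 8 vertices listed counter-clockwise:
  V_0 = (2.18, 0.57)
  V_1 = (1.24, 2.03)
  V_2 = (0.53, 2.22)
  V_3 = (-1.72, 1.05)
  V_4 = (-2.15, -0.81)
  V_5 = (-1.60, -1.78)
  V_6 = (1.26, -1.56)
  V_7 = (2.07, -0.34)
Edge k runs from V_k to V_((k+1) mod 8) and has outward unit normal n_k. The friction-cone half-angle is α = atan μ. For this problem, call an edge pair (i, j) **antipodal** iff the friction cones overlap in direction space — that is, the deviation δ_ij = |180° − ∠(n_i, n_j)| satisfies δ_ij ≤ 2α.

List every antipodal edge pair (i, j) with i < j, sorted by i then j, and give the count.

count = 9; pairs: (0,3), (0,4), (1,4), (1,5), (2,5), (2,6), (3,6), (3,7), (4,7)

α = atan 0.45 = 24.23°;  2α = 48.46°
n_0 = (+0.8408, +0.5413)
n_1 = (+0.2585, +0.9660)
n_2 = (-0.4614, +0.8872)
n_3 = (-0.9743, +0.2252)
n_4 = (-0.8699, -0.4932)
n_5 = (+0.0767, -0.9971)
n_6 = (+0.8331, -0.5531)
n_7 = (+0.9928, -0.1200)
  (0,1): δ = 137.76°  ·
  (0,2): δ = 95.30°  ·
  (0,3): δ = 45.79°  ✓
  (0,4): δ = 3.22°  ✓
  (0,5): δ = 61.62°  ·
  (0,6): δ = 113.64°  ·
  (0,7): δ = 140.33°  ·
  (1,2): δ = 137.54°  ·
  (1,3): δ = 88.04°  ·
  (1,4): δ = 45.46°  ✓
  (1,5): δ = 19.38°  ✓
  (1,6): δ = 71.40°  ·
  (1,7): δ = 98.09°  ·
  (2,3): δ = 130.49°  ·
  (2,4): δ = 87.92°  ·
  (2,5): δ = 23.08°  ✓
  (2,6): δ = 28.94°  ✓
  (2,7): δ = 55.63°  ·
  (3,4): δ = 137.43°  ·
  (3,5): δ = 72.58°  ·
  (3,6): δ = 20.56°  ✓
  (3,7): δ = 6.12°  ✓
  (4,5): δ = 115.15°  ·
  (4,6): δ = 63.14°  ·
  (4,7): δ = 36.45°  ✓
  (5,6): δ = 127.98°  ·
  (5,7): δ = 101.29°  ·
  (6,7): δ = 153.31°  ·
antipodal pairs: 9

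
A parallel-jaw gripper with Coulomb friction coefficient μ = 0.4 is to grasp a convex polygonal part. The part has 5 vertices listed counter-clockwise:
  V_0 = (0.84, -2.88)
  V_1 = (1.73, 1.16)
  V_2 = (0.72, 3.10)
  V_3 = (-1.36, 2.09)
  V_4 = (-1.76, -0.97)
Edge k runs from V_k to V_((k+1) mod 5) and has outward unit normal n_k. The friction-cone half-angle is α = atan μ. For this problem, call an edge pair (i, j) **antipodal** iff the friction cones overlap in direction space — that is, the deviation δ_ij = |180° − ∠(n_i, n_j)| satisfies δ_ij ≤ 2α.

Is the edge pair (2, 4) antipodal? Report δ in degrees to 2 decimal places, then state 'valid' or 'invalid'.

δ = 62.20°, invalid

α = atan 0.4 = 21.80°;  2α = 43.60°
edge 2: e_2 = (-2.08, -1.01);  n_2 = (-0.4368, +0.8996)
edge 4: e_4 = (+2.60, -1.91);  n_4 = (-0.5920, -0.8059)
∠(n_2, n_4) = 117.80°
δ = |180° − 117.80°| = 62.20°
62.20° > 2α = 43.60°  →  invalid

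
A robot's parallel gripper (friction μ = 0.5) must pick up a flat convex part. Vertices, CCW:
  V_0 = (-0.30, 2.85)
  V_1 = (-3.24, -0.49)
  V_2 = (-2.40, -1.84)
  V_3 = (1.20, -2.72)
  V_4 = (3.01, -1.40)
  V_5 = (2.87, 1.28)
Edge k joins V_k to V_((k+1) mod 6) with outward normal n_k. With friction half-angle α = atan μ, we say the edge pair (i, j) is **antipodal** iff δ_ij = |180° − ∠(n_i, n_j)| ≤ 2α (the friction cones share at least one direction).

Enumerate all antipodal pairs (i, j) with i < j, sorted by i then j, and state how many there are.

α = atan 0.5 = 26.57°;  2α = 53.13°
n_0 = (-0.7506, +0.6607)
n_1 = (-0.8491, -0.5283)
n_2 = (-0.2375, -0.9714)
n_3 = (+0.5892, -0.8080)
n_4 = (+0.9986, +0.0522)
n_5 = (+0.4438, +0.8961)
  (0,1): δ = 106.75°  ·
  (0,2): δ = 62.38°  ·
  (0,3): δ = 12.54°  ✓
  (0,4): δ = 44.35°  ✓
  (0,5): δ = 105.01°  ·
  (1,2): δ = 135.63°  ·
  (1,3): δ = 85.79°  ·
  (1,4): δ = 28.90°  ✓
  (1,5): δ = 31.76°  ✓
  (2,3): δ = 130.16°  ·
  (2,4): δ = 73.27°  ·
  (2,5): δ = 12.61°  ✓
  (3,4): δ = 123.11°  ·
  (3,5): δ = 62.45°  ·
  (4,5): δ = 119.34°  ·
antipodal pairs: 5

count = 5; pairs: (0,3), (0,4), (1,4), (1,5), (2,5)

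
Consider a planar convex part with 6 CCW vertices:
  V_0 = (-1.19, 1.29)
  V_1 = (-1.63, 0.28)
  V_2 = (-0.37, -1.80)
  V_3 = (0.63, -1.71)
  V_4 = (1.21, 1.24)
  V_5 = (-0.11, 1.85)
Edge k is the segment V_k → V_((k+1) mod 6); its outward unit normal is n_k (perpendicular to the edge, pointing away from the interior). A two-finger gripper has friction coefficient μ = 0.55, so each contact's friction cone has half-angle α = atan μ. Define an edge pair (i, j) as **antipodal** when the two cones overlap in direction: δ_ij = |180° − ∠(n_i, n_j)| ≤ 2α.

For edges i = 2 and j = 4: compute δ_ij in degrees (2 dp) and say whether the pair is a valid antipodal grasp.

α = atan 0.55 = 28.81°;  2α = 57.62°
edge 2: e_2 = (+1.00, +0.09);  n_2 = (+0.0896, -0.9960)
edge 4: e_4 = (-1.32, +0.61);  n_4 = (+0.4195, +0.9078)
∠(n_2, n_4) = 150.05°
δ = |180° − 150.05°| = 29.95°
29.95° ≤ 2α = 57.62°  →  valid

δ = 29.95°, valid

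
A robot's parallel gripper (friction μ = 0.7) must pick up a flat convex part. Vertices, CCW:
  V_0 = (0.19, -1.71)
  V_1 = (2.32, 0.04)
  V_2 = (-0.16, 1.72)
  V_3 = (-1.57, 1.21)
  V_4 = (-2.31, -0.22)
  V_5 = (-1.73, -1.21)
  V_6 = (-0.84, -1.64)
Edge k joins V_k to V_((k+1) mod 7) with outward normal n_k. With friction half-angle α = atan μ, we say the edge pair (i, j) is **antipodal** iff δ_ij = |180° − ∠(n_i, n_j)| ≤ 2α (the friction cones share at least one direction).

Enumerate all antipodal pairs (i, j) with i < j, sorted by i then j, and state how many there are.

α = atan 0.7 = 34.99°;  2α = 69.98°
n_0 = (+0.6348, -0.7727)
n_1 = (+0.5608, +0.8279)
n_2 = (-0.3401, +0.9404)
n_3 = (-0.8881, +0.4596)
n_4 = (-0.8628, -0.5055)
n_5 = (-0.4350, -0.9004)
n_6 = (-0.0678, -0.9977)
  (0,1): δ = 73.52°  ·
  (0,2): δ = 19.52°  ✓
  (0,3): δ = 23.23°  ✓
  (0,4): δ = 80.96°  ·
  (0,5): δ = 114.81°  ·
  (0,6): δ = 136.71°  ·
  (1,2): δ = 126.00°  ·
  (1,3): δ = 83.25°  ·
  (1,4): δ = 25.52°  ✓
  (1,5): δ = 8.33°  ✓
  (1,6): δ = 30.23°  ✓
  (2,3): δ = 137.25°  ·
  (2,4): δ = 79.52°  ·
  (2,5): δ = 45.67°  ✓
  (2,6): δ = 23.77°  ✓
  (3,4): δ = 122.27°  ·
  (3,5): δ = 88.43°  ·
  (3,6): δ = 66.53°  ✓
  (4,5): δ = 146.15°  ·
  (4,6): δ = 124.25°  ·
  (5,6): δ = 158.10°  ·
antipodal pairs: 8

count = 8; pairs: (0,2), (0,3), (1,4), (1,5), (1,6), (2,5), (2,6), (3,6)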